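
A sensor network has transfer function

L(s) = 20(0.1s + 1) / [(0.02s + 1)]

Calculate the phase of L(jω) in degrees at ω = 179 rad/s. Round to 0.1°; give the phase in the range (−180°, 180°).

At ω = 179 rad/s:
zero (1 + j179·0.1) = 1 + j17.9 → |·| ≈ 17.928, ∠ ≈ 86.80°
pole (1 + j179·0.02) = 1 + j3.58 → |·| ≈ 3.717, ∠ ≈ 74.39°
∠L = (86.80°) − (74.39°) = 12.41°

12.4°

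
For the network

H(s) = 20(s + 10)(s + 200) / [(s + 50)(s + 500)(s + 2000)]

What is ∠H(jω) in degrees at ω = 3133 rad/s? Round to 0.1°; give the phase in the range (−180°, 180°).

At s = jω = j3133:
zero (s+10): 10 + j3133 → |·| = √(10²+3133²) = √9815789 ≈ 3133, ∠ = arctan(3133/10) ≈ 89.82°
zero (s+200): 200 + j3133 → |·| = √(200²+3133²) = √9855689 ≈ 3139.4, ∠ = arctan(3133/200) ≈ 86.35°
pole (s+50): 50 + j3133 → |·| = √(50²+3133²) = √9818189 ≈ 3133.4, ∠ = arctan(3133/50) ≈ 89.09°
pole (s+500): 500 + j3133 → |·| = √(500²+3133²) = √10065689 ≈ 3172.6, ∠ = arctan(3133/500) ≈ 80.93°
pole (s+2000): 2000 + j3133 → |·| = √(2000²+3133²) = √13815689 ≈ 3716.9, ∠ = arctan(3133/2000) ≈ 57.45°
∠H = 176.17° − 227.47° = -51.30°

-51.3°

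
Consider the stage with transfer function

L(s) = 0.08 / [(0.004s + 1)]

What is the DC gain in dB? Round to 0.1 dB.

L(0) = 0.08 · 1 / 1 = 0.08
20 log₁₀(0.08) ≈ -21.94 dB

-21.9 dB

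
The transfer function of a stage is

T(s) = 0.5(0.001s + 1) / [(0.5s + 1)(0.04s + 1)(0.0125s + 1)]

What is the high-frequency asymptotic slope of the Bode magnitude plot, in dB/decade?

-40 dB/decade

Each pole contributes −20 dB/decade at high frequency; each zero contributes +20 dB/decade.
Net: 1 zero(s) − 3 pole(s) → -40 dB/decade.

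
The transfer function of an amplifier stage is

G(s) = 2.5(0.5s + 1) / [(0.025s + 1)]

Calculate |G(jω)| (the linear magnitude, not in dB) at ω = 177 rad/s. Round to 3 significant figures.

At ω = 177 rad/s:
zero (1 + j177·0.5) = 1 + j88.5 → |·| ≈ 88.506, ∠ ≈ 89.35°
pole (1 + j177·0.025) = 1 + j4.425 → |·| ≈ 4.5366, ∠ ≈ 77.27°
|G| = 2.5 · 88.506 / (4.5366) ≈ 48.773

48.8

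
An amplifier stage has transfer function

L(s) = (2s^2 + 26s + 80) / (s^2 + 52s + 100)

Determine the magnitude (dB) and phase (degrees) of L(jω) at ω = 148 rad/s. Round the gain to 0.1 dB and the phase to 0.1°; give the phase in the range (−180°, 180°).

Substitute s = j148:
Numerator: 2(j148)^2 + 26(j148) + 80 = -43728 + j3848
Denominator: (j148)^2 + 52(j148) + 100 = -21804 + j7696
|N| = √(43728² + 3848²) ≈ 43897, ∠N ≈ 174.97°
|D| = √(21804² + 7696²) ≈ 23122, ∠D ≈ 160.56°
|L| = 43897 / 23122 ≈ 1.8985
Gain = 20 log₁₀(1.8985) ≈ 5.57 dB
∠L = 174.97° − 160.56° = 14.41°

5.6 dB, 14.4°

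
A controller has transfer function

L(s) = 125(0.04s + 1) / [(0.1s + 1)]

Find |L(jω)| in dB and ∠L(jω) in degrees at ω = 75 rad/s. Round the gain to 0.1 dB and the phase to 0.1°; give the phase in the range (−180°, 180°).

At ω = 75 rad/s:
zero (1 + j75·0.04) = 1 + j3 → |·| ≈ 3.1623, ∠ ≈ 71.57°
pole (1 + j75·0.1) = 1 + j7.5 → |·| ≈ 7.5664, ∠ ≈ 82.41°
|L| = 125 · 3.1623 / (7.5664) ≈ 52.242
Gain = 20 log₁₀(52.242) ≈ 34.36 dB
∠L = (71.57°) − (82.41°) = -10.84°

34.4 dB, -10.8°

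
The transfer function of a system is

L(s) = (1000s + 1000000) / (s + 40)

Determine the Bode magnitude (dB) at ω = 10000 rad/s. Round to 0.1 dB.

60.0 dB

Substitute s = j10000:
Numerator: 1000(j10000) + 1000000 = 1000000 + j10000000
Denominator: (j10000) + 40 = 40 + j10000
|N| = √(1000000² + 10000000²) ≈ 1.005e+07, ∠N ≈ 84.29°
|D| = √(40² + 10000²) ≈ 10000, ∠D ≈ 89.77°
|L| = 1.005e+07 / 10000 ≈ 1005
Gain = 20 log₁₀(1005) ≈ 60.04 dB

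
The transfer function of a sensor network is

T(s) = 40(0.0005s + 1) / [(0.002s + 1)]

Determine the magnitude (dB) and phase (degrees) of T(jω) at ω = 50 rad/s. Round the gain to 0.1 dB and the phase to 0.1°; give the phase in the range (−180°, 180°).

At ω = 50 rad/s:
zero (1 + j50·0.0005) = 1 + j0.025 → |·| ≈ 1.0003, ∠ ≈ 1.43°
pole (1 + j50·0.002) = 1 + j0.1 → |·| ≈ 1.005, ∠ ≈ 5.71°
|T| = 40 · 1.0003 / (1.005) ≈ 39.813
Gain = 20 log₁₀(39.813) ≈ 32.00 dB
∠T = (1.43°) − (5.71°) = -4.28°

32.0 dB, -4.3°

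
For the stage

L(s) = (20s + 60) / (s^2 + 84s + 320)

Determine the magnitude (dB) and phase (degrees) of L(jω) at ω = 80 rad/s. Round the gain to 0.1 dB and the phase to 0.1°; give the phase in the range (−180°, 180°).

Substitute s = j80:
Numerator: 20(j80) + 60 = 60 + j1600
Denominator: (j80)^2 + 84(j80) + 320 = -6080 + j6720
|N| = √(60² + 1600²) ≈ 1601.1, ∠N ≈ 87.85°
|D| = √(6080² + 6720²) ≈ 9062.3, ∠D ≈ 132.14°
|L| = 1601.1 / 9062.3 ≈ 0.17668
Gain = 20 log₁₀(0.17668) ≈ -15.06 dB
∠L = 87.85° − 132.14° = -44.29°

-15.1 dB, -44.3°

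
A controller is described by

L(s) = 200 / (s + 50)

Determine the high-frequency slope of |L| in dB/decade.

-20 dB/decade

Each pole contributes −20 dB/decade at high frequency; each zero contributes +20 dB/decade.
Net: 0 zero(s) − 1 pole(s) → -20 dB/decade.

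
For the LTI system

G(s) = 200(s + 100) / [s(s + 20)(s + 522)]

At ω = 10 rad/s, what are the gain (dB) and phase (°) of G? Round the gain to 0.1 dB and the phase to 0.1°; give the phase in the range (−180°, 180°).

At s = jω = j10:
zero (s+100): 100 + j10 → |·| = √(100²+10²) = √10100 ≈ 100.5, ∠ = arctan(10/100) ≈ 5.71°
pole (s+20): 20 + j10 → |·| = √(20²+10²) = √500 ≈ 22.361, ∠ = arctan(10/20) ≈ 26.57°
pole (s+522): 522 + j10 → |·| = √(522²+10²) = √272584 ≈ 522.1, ∠ = arctan(10/522) ≈ 1.10°
pole at origin: |s| = 10, ∠ = 90.00° (in denominator)
|G| = 200 · 100.5 / 1.1675e+05 ≈ 0.17216
Gain = 20 log₁₀(0.17216) ≈ -15.28 dB
∠G = 5.71° − 117.67° = -111.96°

-15.3 dB, -112.0°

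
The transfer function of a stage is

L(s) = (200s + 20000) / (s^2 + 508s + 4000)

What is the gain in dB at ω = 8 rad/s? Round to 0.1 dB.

11.0 dB

Substitute s = j8:
Numerator: 200(j8) + 20000 = 20000 + j1600
Denominator: (j8)^2 + 508(j8) + 4000 = 3936 + j4064
|N| = √(20000² + 1600²) ≈ 20064, ∠N ≈ 4.57°
|D| = √(3936² + 4064²) ≈ 5657.6, ∠D ≈ 45.92°
|L| = 20064 / 5657.6 ≈ 3.5464
Gain = 20 log₁₀(3.5464) ≈ 11.00 dB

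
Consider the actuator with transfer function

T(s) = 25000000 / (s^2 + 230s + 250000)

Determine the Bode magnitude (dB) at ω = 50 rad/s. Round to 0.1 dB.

At s = jω = j50:
quadratic: (j50)² + 230·j50 + 250000 = 247500 + j11500 → |·| ≈ 2.4777e+05, ∠ ≈ 2.66°
|T| = 25000000 / 2.4777e+05 ≈ 100.9
Gain = 20 log₁₀(100.9) ≈ 40.08 dB

40.1 dB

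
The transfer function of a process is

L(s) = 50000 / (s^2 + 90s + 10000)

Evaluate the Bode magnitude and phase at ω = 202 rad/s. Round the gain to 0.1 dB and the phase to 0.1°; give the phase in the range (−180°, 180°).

At s = jω = j202:
quadratic: (j202)² + 90·j202 + 10000 = -30804 + j18180 → |·| ≈ 35769, ∠ ≈ 149.45°
|L| = 50000 / 35769 ≈ 1.3979
Gain = 20 log₁₀(1.3979) ≈ 2.91 dB
∠L = 0.00° − 149.45° = -149.45°

2.9 dB, -149.5°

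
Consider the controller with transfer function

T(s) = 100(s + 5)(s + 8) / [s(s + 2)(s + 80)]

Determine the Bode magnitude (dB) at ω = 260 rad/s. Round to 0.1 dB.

-8.7 dB

At s = jω = j260:
zero (s+5): 5 + j260 → |·| = √(5²+260²) = √67625 ≈ 260.05, ∠ = arctan(260/5) ≈ 88.90°
zero (s+8): 8 + j260 → |·| = √(8²+260²) = √67664 ≈ 260.12, ∠ = arctan(260/8) ≈ 88.24°
pole (s+2): 2 + j260 → |·| = √(2²+260²) = √67604 ≈ 260.01, ∠ = arctan(260/2) ≈ 89.56°
pole (s+80): 80 + j260 → |·| = √(80²+260²) = √74000 ≈ 272.03, ∠ = arctan(260/80) ≈ 72.90°
pole at origin: |s| = 260, ∠ = 90.00° (in denominator)
|T| = 100 · 67644 / 1.839e+07 ≈ 0.36783
Gain = 20 log₁₀(0.36783) ≈ -8.69 dB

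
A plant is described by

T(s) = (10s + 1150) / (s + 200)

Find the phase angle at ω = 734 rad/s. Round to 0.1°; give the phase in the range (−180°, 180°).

Substitute s = j734:
Numerator: 10(j734) + 1150 = 1150 + j7340
Denominator: (j734) + 200 = 200 + j734
|N| = √(1150² + 7340²) ≈ 7429.5, ∠N ≈ 81.10°
|D| = √(200² + 734²) ≈ 760.76, ∠D ≈ 74.76°
∠T = 81.10° − 74.76° = 6.34°

6.3°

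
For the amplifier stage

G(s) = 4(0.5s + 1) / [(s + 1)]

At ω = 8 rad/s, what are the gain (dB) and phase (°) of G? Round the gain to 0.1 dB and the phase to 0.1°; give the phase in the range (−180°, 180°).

At ω = 8 rad/s:
zero (1 + j8·0.5) = 1 + j4 → |·| ≈ 4.1231, ∠ ≈ 75.96°
pole (1 + j8·1) = 1 + j8 → |·| ≈ 8.0623, ∠ ≈ 82.87°
|G| = 4 · 4.1231 / (8.0623) ≈ 2.0456
Gain = 20 log₁₀(2.0456) ≈ 6.22 dB
∠G = (75.96°) − (82.87°) = -6.91°

6.2 dB, -6.9°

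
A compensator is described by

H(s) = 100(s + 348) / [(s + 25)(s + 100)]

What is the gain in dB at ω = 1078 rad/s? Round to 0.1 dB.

At s = jω = j1078:
zero (s+348): 348 + j1078 → |·| = √(348²+1078²) = √1283188 ≈ 1132.8, ∠ = arctan(1078/348) ≈ 72.11°
pole (s+25): 25 + j1078 → |·| = √(25²+1078²) = √1162709 ≈ 1078.3, ∠ = arctan(1078/25) ≈ 88.67°
pole (s+100): 100 + j1078 → |·| = √(100²+1078²) = √1172084 ≈ 1082.6, ∠ = arctan(1078/100) ≈ 84.70°
|H| = 100 · 1132.8 / 1.1674e+06 ≈ 0.097036
Gain = 20 log₁₀(0.097036) ≈ -20.26 dB

-20.3 dB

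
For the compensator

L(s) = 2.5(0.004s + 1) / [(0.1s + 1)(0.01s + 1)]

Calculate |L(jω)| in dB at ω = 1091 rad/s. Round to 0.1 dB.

At ω = 1091 rad/s:
zero (1 + j1091·0.004) = 1 + j4.364 → |·| ≈ 4.4771, ∠ ≈ 77.09°
pole (1 + j1091·0.1) = 1 + j109.1 → |·| ≈ 109.1, ∠ ≈ 89.47°
pole (1 + j1091·0.01) = 1 + j10.91 → |·| ≈ 10.956, ∠ ≈ 84.76°
|L| = 2.5 · 4.4771 / (109.1 · 10.956) ≈ 0.009364
Gain = 20 log₁₀(0.009364) ≈ -40.57 dB

-40.6 dB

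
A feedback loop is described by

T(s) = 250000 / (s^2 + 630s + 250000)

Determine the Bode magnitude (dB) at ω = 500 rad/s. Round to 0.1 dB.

At s = jω = j500:
quadratic: (j500)² + 630·j500 + 250000 = 0 + j315000 → |·| ≈ 3.15e+05, ∠ ≈ 90.00°
|T| = 250000 / 3.15e+05 ≈ 0.79365
Gain = 20 log₁₀(0.79365) ≈ -2.01 dB

-2.0 dB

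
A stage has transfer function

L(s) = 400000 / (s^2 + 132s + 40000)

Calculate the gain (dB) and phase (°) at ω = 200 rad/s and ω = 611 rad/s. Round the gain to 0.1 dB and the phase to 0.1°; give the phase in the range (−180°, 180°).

At s = jω = j200:
quadratic: (j200)² + 132·j200 + 40000 = 0 + j26400 → |·| ≈ 26400, ∠ ≈ 90.00°
|L| = 400000 / 26400 ≈ 15.152
Gain = 20 log₁₀(15.152) ≈ 23.61 dB
∠L = 0.00° − 90.00° = -90.00°

At s = jω = j611:
quadratic: (j611)² + 132·j611 + 40000 = -333321 + j80652 → |·| ≈ 3.4294e+05, ∠ ≈ 166.40°
|L| = 400000 / 3.4294e+05 ≈ 1.1664
Gain = 20 log₁₀(1.1664) ≈ 1.34 dB
∠L = 0.00° − 166.40° = -166.40°

ω = 200: 23.6 dB, -90.0°; ω = 611: 1.3 dB, -166.4°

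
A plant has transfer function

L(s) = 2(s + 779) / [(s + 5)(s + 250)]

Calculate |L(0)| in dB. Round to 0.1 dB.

1.9 dB

L(0) = 2·779 / (5·250) ≈ 1.2464
20 log₁₀(1.2464) ≈ 1.91 dB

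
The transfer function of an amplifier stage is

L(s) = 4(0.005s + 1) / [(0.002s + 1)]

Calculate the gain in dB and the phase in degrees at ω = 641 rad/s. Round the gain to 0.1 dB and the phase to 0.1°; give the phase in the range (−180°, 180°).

At ω = 641 rad/s:
zero (1 + j641·0.005) = 1 + j3.205 → |·| ≈ 3.3574, ∠ ≈ 72.67°
pole (1 + j641·0.002) = 1 + j1.282 → |·| ≈ 1.6259, ∠ ≈ 52.04°
|L| = 4 · 3.3574 / (1.6259) ≈ 8.2598
Gain = 20 log₁₀(8.2598) ≈ 18.34 dB
∠L = (72.67°) − (52.04°) = 20.63°

18.3 dB, 20.6°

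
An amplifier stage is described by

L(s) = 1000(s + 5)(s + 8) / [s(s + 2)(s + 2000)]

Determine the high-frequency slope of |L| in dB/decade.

Each pole contributes −20 dB/decade at high frequency; each zero contributes +20 dB/decade.
Net: 2 zero(s) − 3 pole(s) → -20 dB/decade.

-20 dB/decade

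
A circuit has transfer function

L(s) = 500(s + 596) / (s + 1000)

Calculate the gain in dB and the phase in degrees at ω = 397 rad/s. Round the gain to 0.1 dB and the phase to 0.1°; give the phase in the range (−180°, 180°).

50.4 dB, 12.0°

At s = jω = j397:
zero (s+596): 596 + j397 → |·| = √(596²+397²) = √512825 ≈ 716.12, ∠ = arctan(397/596) ≈ 33.67°
pole (s+1000): 1000 + j397 → |·| = √(1000²+397²) = √1157609 ≈ 1075.9, ∠ = arctan(397/1000) ≈ 21.65°
|L| = 500 · 716.12 / 1075.9 ≈ 332.8
Gain = 20 log₁₀(332.8) ≈ 50.44 dB
∠L = 33.67° − 21.65° = 12.02°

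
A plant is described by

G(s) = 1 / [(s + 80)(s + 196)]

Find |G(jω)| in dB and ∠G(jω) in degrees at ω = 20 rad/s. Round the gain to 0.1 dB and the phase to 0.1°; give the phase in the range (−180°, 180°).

At s = jω = j20:
pole (s+80): 80 + j20 → |·| = √(80²+20²) = √6800 ≈ 82.462, ∠ = arctan(20/80) ≈ 14.04°
pole (s+196): 196 + j20 → |·| = √(196²+20²) = √38816 ≈ 197.02, ∠ = arctan(20/196) ≈ 5.83°
|G| = 1 / 16247 ≈ 6.155e-05
Gain = 20 log₁₀(6.155e-05) ≈ -84.22 dB
∠G = 0.00° − 19.87° = -19.87°

-84.2 dB, -19.9°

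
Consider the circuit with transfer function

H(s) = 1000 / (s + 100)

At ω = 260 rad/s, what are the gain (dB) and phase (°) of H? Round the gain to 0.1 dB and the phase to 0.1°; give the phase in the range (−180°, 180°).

11.1 dB, -69.0°

Substitute s = j260:
Numerator: 1000 = 1000 + j0
Denominator: (j260) + 100 = 100 + j260
|N| = √(1000² + 0²) ≈ 1000, ∠N ≈ 0.00°
|D| = √(100² + 260²) ≈ 278.57, ∠D ≈ 68.96°
|H| = 1000 / 278.57 ≈ 3.5898
Gain = 20 log₁₀(3.5898) ≈ 11.10 dB
∠H = 0.00° − 68.96° = -68.96°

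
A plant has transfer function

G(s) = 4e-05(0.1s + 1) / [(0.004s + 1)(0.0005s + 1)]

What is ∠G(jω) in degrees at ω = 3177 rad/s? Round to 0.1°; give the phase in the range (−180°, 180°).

At ω = 3177 rad/s:
zero (1 + j3177·0.1) = 1 + j317.7 → |·| ≈ 317.7, ∠ ≈ 89.82°
pole (1 + j3177·0.004) = 1 + j12.708 → |·| ≈ 12.747, ∠ ≈ 85.50°
pole (1 + j3177·0.0005) = 1 + j1.5885 → |·| ≈ 1.8771, ∠ ≈ 57.81°
∠G = (89.82°) − (85.50° + 57.81°) = -53.49°

-53.5°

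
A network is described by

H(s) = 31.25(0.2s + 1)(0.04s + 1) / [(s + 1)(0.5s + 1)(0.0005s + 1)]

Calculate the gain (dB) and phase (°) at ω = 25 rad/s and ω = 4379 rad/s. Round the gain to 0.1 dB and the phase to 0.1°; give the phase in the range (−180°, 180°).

ω = 25: -2.9 dB, -50.2°; ω = 4379: -13.7 dB, -65.8°

At ω = 25 rad/s:
zero (1 + j25·0.2) = 1 + j5 → |·| ≈ 5.099, ∠ ≈ 78.69°
zero (1 + j25·0.04) = 1 + j1 → |·| ≈ 1.4142, ∠ ≈ 45.00°
pole (1 + j25·1) = 1 + j25 → |·| ≈ 25.02, ∠ ≈ 87.71°
pole (1 + j25·0.5) = 1 + j12.5 → |·| ≈ 12.54, ∠ ≈ 85.43°
pole (1 + j25·0.0005) = 1 + j0.0125 → |·| ≈ 1.0001, ∠ ≈ 0.72°
|H| = 31.25 · 5.099 · 1.4142 / (25.02 · 12.54 · 1.0001) ≈ 0.71815
Gain = 20 log₁₀(0.71815) ≈ -2.88 dB
∠H = (78.69° + 45.00°) − (87.71° + 85.43° + 0.72°) = -50.17°

At ω = 4379 rad/s:
zero (1 + j4379·0.2) = 1 + j875.8 → |·| ≈ 875.8, ∠ ≈ 89.93°
zero (1 + j4379·0.04) = 1 + j175.16 → |·| ≈ 175.16, ∠ ≈ 89.67°
pole (1 + j4379·1) = 1 + j4379 → |·| ≈ 4379, ∠ ≈ 89.99°
pole (1 + j4379·0.5) = 1 + j2189.5 → |·| ≈ 2189.5, ∠ ≈ 89.97°
pole (1 + j4379·0.0005) = 1 + j2.1895 → |·| ≈ 2.4071, ∠ ≈ 65.45°
|H| = 31.25 · 875.8 · 175.16 / (4379 · 2189.5 · 2.4071) ≈ 0.20772
Gain = 20 log₁₀(0.20772) ≈ -13.65 dB
∠H = (89.93° + 89.67°) − (89.99° + 89.97° + 65.45°) = -65.81°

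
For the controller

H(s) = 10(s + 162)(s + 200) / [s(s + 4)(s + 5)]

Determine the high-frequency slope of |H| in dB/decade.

-20 dB/decade

Each pole contributes −20 dB/decade at high frequency; each zero contributes +20 dB/decade.
Net: 2 zero(s) − 3 pole(s) → -20 dB/decade.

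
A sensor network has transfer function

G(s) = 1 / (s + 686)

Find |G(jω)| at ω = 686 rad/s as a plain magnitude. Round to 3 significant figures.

Substitute s = j686:
Numerator: 1 = 1 + j0
Denominator: (j686) + 686 = 686 + j686
|N| = √(1² + 0²) ≈ 1, ∠N ≈ 0.00°
|D| = √(686² + 686²) ≈ 970.15, ∠D ≈ 45.00°
|G| = 1 / 970.15 ≈ 0.0010308

0.00103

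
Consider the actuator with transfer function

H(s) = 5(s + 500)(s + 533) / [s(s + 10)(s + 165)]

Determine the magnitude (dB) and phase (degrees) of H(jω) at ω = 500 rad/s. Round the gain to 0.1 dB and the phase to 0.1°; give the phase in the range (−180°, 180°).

-34.1 dB, -162.4°

At s = jω = j500:
zero (s+500): 500 + j500 → |·| = √(500²+500²) = √500000 ≈ 707.11, ∠ = arctan(500/500) ≈ 45.00°
zero (s+533): 533 + j500 → |·| = √(533²+500²) = √534089 ≈ 730.81, ∠ = arctan(500/533) ≈ 43.17°
pole (s+10): 10 + j500 → |·| = √(10²+500²) = √250100 ≈ 500.1, ∠ = arctan(500/10) ≈ 88.85°
pole (s+165): 165 + j500 → |·| = √(165²+500²) = √277225 ≈ 526.52, ∠ = arctan(500/165) ≈ 71.74°
pole at origin: |s| = 500, ∠ = 90.00° (in denominator)
|H| = 5 · 5.1676e+05 / 1.3166e+08 ≈ 0.019625
Gain = 20 log₁₀(0.019625) ≈ -34.14 dB
∠H = 88.17° − 250.59° = -162.42°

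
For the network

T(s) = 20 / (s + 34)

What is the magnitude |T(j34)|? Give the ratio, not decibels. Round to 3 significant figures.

0.416

Substitute s = j34:
Numerator: 20 = 20 + j0
Denominator: (j34) + 34 = 34 + j34
|N| = √(20² + 0²) ≈ 20, ∠N ≈ 0.00°
|D| = √(34² + 34²) ≈ 48.083, ∠D ≈ 45.00°
|T| = 20 / 48.083 ≈ 0.41595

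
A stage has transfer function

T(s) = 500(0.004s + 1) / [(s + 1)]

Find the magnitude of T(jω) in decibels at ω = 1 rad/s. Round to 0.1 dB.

At ω = 1 rad/s:
zero (1 + j1·0.004) = 1 + j0.004 → |·| ≈ 1, ∠ ≈ 0.23°
pole (1 + j1·1) = 1 + j1 → |·| ≈ 1.4142, ∠ ≈ 45.00°
|T| = 500 · 1 / (1.4142) ≈ 353.56
Gain = 20 log₁₀(353.56) ≈ 50.97 dB

51.0 dB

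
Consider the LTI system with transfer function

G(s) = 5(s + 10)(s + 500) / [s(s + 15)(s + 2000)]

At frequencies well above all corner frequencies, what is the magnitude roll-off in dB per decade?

-20 dB/decade

Each pole contributes −20 dB/decade at high frequency; each zero contributes +20 dB/decade.
Net: 2 zero(s) − 3 pole(s) → -20 dB/decade.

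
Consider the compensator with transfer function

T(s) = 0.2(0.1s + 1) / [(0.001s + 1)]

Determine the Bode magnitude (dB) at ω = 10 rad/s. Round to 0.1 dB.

At ω = 10 rad/s:
zero (1 + j10·0.1) = 1 + j1 → |·| ≈ 1.4142, ∠ ≈ 45.00°
pole (1 + j10·0.001) = 1 + j0.01 → |·| ≈ 1, ∠ ≈ 0.57°
|T| = 0.2 · 1.4142 / (1) ≈ 0.28284
Gain = 20 log₁₀(0.28284) ≈ -10.97 dB

-11.0 dB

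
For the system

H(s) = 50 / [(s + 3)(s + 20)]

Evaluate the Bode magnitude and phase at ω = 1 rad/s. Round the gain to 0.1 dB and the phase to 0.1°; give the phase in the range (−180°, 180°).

-2.1 dB, -21.3°

At s = jω = j1:
pole (s+3): 3 + j1 → |·| = √(3²+1²) = √10 ≈ 3.1623, ∠ = arctan(1/3) ≈ 18.43°
pole (s+20): 20 + j1 → |·| = √(20²+1²) = √401 ≈ 20.025, ∠ = arctan(1/20) ≈ 2.86°
|H| = 50 / 63.325 ≈ 0.78958
Gain = 20 log₁₀(0.78958) ≈ -2.05 dB
∠H = 0.00° − 21.29° = -21.29°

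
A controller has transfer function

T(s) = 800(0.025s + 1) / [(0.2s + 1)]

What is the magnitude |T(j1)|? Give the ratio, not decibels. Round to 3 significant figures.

At ω = 1 rad/s:
zero (1 + j1·0.025) = 1 + j0.025 → |·| ≈ 1.0003, ∠ ≈ 1.43°
pole (1 + j1·0.2) = 1 + j0.2 → |·| ≈ 1.0198, ∠ ≈ 11.31°
|T| = 800 · 1.0003 / (1.0198) ≈ 784.7

785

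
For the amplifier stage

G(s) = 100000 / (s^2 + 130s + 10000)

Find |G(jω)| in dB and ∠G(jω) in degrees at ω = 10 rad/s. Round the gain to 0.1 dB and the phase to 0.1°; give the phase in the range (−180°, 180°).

20.0 dB, -7.5°

At s = jω = j10:
quadratic: (j10)² + 130·j10 + 10000 = 9900 + j1300 → |·| ≈ 9985, ∠ ≈ 7.48°
|G| = 100000 / 9985 ≈ 10.015
Gain = 20 log₁₀(10.015) ≈ 20.01 dB
∠G = 0.00° − 7.48° = -7.48°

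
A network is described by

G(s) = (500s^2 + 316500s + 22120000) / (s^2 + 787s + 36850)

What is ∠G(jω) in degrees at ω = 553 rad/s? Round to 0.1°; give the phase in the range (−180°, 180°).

5.1°

Substitute s = j553:
Numerator: 500(j553)^2 + 316500(j553) + 22120000 = -130784500 + j175024500
Denominator: (j553)^2 + 787(j553) + 36850 = -268959 + j435211
|N| = √(130784500² + 175024500²) ≈ 2.1849e+08, ∠N ≈ 126.77°
|D| = √(268959² + 435211²) ≈ 5.1161e+05, ∠D ≈ 121.72°
∠G = 126.77° − 121.72° = 5.05°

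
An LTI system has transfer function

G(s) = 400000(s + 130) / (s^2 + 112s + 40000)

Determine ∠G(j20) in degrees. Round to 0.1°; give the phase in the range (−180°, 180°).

At s = jω = j20:
zero (s+130): 130 + j20 → |·| = √(130²+20²) = √17300 ≈ 131.53, ∠ = arctan(20/130) ≈ 8.75°
quadratic: (j20)² + 112·j20 + 40000 = 39600 + j2240 → |·| ≈ 39663, ∠ ≈ 3.24°
∠G = 8.75° − 3.24° = 5.51°

5.5°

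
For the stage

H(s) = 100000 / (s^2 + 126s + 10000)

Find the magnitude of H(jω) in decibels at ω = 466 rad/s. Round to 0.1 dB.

-6.7 dB

At s = jω = j466:
quadratic: (j466)² + 126·j466 + 10000 = -207156 + j58716 → |·| ≈ 2.1532e+05, ∠ ≈ 164.18°
|H| = 100000 / 2.1532e+05 ≈ 0.46443
Gain = 20 log₁₀(0.46443) ≈ -6.66 dB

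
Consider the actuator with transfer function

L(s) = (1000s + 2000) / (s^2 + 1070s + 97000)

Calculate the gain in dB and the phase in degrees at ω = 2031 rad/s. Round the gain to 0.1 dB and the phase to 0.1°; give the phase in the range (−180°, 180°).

Substitute s = j2031:
Numerator: 1000(j2031) + 2000 = 2000 + j2031000
Denominator: (j2031)^2 + 1070(j2031) + 97000 = -4027961 + j2173170
|N| = √(2000² + 2031000²) ≈ 2.031e+06, ∠N ≈ 89.94°
|D| = √(4027961² + 2173170²) ≈ 4.5768e+06, ∠D ≈ 151.65°
|L| = 2.031e+06 / 4.5768e+06 ≈ 0.44376
Gain = 20 log₁₀(0.44376) ≈ -7.06 dB
∠L = 89.94° − 151.65° = -61.71°

-7.1 dB, -61.7°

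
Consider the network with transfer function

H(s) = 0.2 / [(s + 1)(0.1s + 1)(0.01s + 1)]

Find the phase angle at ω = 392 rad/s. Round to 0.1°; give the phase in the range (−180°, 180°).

At ω = 392 rad/s:
pole (1 + j392·1) = 1 + j392 → |·| ≈ 392, ∠ ≈ 89.85°
pole (1 + j392·0.1) = 1 + j39.2 → |·| ≈ 39.213, ∠ ≈ 88.54°
pole (1 + j392·0.01) = 1 + j3.92 → |·| ≈ 4.0455, ∠ ≈ 75.69°
∠H = (0°) − (89.85° + 88.54° + 75.69°) = -254.08° ≡ 105.92° (principal value)

105.9°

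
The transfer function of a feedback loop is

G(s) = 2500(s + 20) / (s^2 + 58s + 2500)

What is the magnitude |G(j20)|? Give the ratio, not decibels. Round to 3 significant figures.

29.5

At s = jω = j20:
zero (s+20): 20 + j20 → |·| = √(20²+20²) = √800 ≈ 28.284, ∠ = arctan(20/20) ≈ 45.00°
quadratic: (j20)² + 58·j20 + 2500 = 2100 + j1160 → |·| ≈ 2399.1, ∠ ≈ 28.92°
|G| = 2500 · 28.284 / 2399.1 ≈ 29.474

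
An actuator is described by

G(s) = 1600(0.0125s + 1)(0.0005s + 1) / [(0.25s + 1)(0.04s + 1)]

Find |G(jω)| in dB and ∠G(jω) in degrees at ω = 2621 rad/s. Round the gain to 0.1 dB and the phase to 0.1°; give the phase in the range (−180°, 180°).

2.0 dB, -38.5°

At ω = 2621 rad/s:
zero (1 + j2621·0.0125) = 1 + j32.7625 → |·| ≈ 32.778, ∠ ≈ 88.25°
zero (1 + j2621·0.0005) = 1 + j1.3105 → |·| ≈ 1.6485, ∠ ≈ 52.65°
pole (1 + j2621·0.25) = 1 + j655.25 → |·| ≈ 655.25, ∠ ≈ 89.91°
pole (1 + j2621·0.04) = 1 + j104.84 → |·| ≈ 104.84, ∠ ≈ 89.45°
|G| = 1600 · 32.778 · 1.6485 / (655.25 · 104.84) ≈ 1.2585
Gain = 20 log₁₀(1.2585) ≈ 2.00 dB
∠G = (88.25° + 52.65°) − (89.91° + 89.45°) = -38.46°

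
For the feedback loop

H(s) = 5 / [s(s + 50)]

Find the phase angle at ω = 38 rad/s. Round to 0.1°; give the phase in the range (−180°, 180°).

At s = jω = j38:
pole (s+50): 50 + j38 → |·| = √(50²+38²) = √3944 ≈ 62.801, ∠ = arctan(38/50) ≈ 37.23°
pole at origin: |s| = 38, ∠ = 90.00° (in denominator)
∠H = 0.00° − 127.23° = -127.23°

-127.2°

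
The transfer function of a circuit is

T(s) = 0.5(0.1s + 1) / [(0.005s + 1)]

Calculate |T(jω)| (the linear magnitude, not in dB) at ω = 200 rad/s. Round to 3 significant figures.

7.08

At ω = 200 rad/s:
zero (1 + j200·0.1) = 1 + j20 → |·| ≈ 20.025, ∠ ≈ 87.14°
pole (1 + j200·0.005) = 1 + j1 → |·| ≈ 1.4142, ∠ ≈ 45.00°
|T| = 0.5 · 20.025 / (1.4142) ≈ 7.08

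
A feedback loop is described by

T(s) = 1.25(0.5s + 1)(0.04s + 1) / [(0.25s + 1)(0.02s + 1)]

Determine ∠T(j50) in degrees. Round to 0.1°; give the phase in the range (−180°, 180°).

At ω = 50 rad/s:
zero (1 + j50·0.5) = 1 + j25 → |·| ≈ 25.02, ∠ ≈ 87.71°
zero (1 + j50·0.04) = 1 + j2 → |·| ≈ 2.2361, ∠ ≈ 63.43°
pole (1 + j50·0.25) = 1 + j12.5 → |·| ≈ 12.54, ∠ ≈ 85.43°
pole (1 + j50·0.02) = 1 + j1 → |·| ≈ 1.4142, ∠ ≈ 45.00°
∠T = (87.71° + 63.43°) − (85.43° + 45.00°) = 20.71°

20.7°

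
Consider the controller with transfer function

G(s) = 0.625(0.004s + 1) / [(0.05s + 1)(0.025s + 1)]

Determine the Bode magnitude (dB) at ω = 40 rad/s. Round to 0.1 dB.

-14.0 dB

At ω = 40 rad/s:
zero (1 + j40·0.004) = 1 + j0.16 → |·| ≈ 1.0127, ∠ ≈ 9.09°
pole (1 + j40·0.05) = 1 + j2 → |·| ≈ 2.2361, ∠ ≈ 63.43°
pole (1 + j40·0.025) = 1 + j1 → |·| ≈ 1.4142, ∠ ≈ 45.00°
|G| = 0.625 · 1.0127 / (2.2361 · 1.4142) ≈ 0.20015
Gain = 20 log₁₀(0.20015) ≈ -13.97 dB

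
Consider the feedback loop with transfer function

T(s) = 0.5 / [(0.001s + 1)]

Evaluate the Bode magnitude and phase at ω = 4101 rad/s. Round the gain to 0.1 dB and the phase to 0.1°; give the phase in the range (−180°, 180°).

At ω = 4101 rad/s:
pole (1 + j4101·0.001) = 1 + j4.101 → |·| ≈ 4.2212, ∠ ≈ 76.30°
|T| = 0.5 · 1 / (4.2212) ≈ 0.11845
Gain = 20 log₁₀(0.11845) ≈ -18.53 dB
∠T = (0°) − (76.30°) = -76.30°

-18.5 dB, -76.3°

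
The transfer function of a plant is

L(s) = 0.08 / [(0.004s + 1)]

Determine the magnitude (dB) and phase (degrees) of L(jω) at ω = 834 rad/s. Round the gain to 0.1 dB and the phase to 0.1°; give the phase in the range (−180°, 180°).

At ω = 834 rad/s:
pole (1 + j834·0.004) = 1 + j3.336 → |·| ≈ 3.4827, ∠ ≈ 73.31°
|L| = 0.08 · 1 / (3.4827) ≈ 0.022971
Gain = 20 log₁₀(0.022971) ≈ -32.78 dB
∠L = (0°) − (73.31°) = -73.31°

-32.8 dB, -73.3°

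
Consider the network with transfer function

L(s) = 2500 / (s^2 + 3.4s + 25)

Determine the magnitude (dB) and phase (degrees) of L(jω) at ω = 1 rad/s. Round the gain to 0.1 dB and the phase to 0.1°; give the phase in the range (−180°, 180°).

40.3 dB, -8.1°

At s = jω = j1:
quadratic: (j1)² + 3.4·j1 + 25 = 24 + j3.4 → |·| ≈ 24.24, ∠ ≈ 8.06°
|L| = 2500 / 24.24 ≈ 103.14
Gain = 20 log₁₀(103.14) ≈ 40.27 dB
∠L = 0.00° − 8.06° = -8.06°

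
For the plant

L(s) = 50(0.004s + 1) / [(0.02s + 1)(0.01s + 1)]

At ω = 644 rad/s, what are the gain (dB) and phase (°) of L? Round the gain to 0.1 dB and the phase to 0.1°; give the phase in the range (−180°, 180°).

4.3 dB, -98.0°

At ω = 644 rad/s:
zero (1 + j644·0.004) = 1 + j2.576 → |·| ≈ 2.7633, ∠ ≈ 68.78°
pole (1 + j644·0.02) = 1 + j12.88 → |·| ≈ 12.919, ∠ ≈ 85.56°
pole (1 + j644·0.01) = 1 + j6.44 → |·| ≈ 6.5172, ∠ ≈ 81.17°
|L| = 50 · 2.7633 / (12.919 · 6.5172) ≈ 1.641
Gain = 20 log₁₀(1.641) ≈ 4.30 dB
∠L = (68.78°) − (85.56° + 81.17°) = -97.95°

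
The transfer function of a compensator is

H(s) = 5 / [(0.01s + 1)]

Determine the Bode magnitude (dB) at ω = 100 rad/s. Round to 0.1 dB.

At ω = 100 rad/s:
pole (1 + j100·0.01) = 1 + j1 → |·| ≈ 1.4142, ∠ ≈ 45.00°
|H| = 5 · 1 / (1.4142) ≈ 3.5356
Gain = 20 log₁₀(3.5356) ≈ 10.97 dB

11.0 dB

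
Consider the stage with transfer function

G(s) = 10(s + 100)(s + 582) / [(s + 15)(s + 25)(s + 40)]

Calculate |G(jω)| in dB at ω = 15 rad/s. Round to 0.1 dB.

27.0 dB

At s = jω = j15:
zero (s+100): 100 + j15 → |·| = √(100²+15²) = √10225 ≈ 101.12, ∠ = arctan(15/100) ≈ 8.53°
zero (s+582): 582 + j15 → |·| = √(582²+15²) = √338949 ≈ 582.19, ∠ = arctan(15/582) ≈ 1.48°
pole (s+15): 15 + j15 → |·| = √(15²+15²) = √450 ≈ 21.213, ∠ = arctan(15/15) ≈ 45.00°
pole (s+25): 25 + j15 → |·| = √(25²+15²) = √850 ≈ 29.155, ∠ = arctan(15/25) ≈ 30.96°
pole (s+40): 40 + j15 → |·| = √(40²+15²) = √1825 ≈ 42.72, ∠ = arctan(15/40) ≈ 20.56°
|G| = 10 · 58871 / 26421 ≈ 22.282
Gain = 20 log₁₀(22.282) ≈ 26.96 dB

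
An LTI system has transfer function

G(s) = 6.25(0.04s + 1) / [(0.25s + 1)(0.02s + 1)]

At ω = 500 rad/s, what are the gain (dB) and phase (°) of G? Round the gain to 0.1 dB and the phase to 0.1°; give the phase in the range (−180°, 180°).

-20.0 dB, -86.7°

At ω = 500 rad/s:
zero (1 + j500·0.04) = 1 + j20 → |·| ≈ 20.025, ∠ ≈ 87.14°
pole (1 + j500·0.25) = 1 + j125 → |·| ≈ 125, ∠ ≈ 89.54°
pole (1 + j500·0.02) = 1 + j10 → |·| ≈ 10.05, ∠ ≈ 84.29°
|G| = 6.25 · 20.025 / (125 · 10.05) ≈ 0.099627
Gain = 20 log₁₀(0.099627) ≈ -20.03 dB
∠G = (87.14°) − (89.54° + 84.29°) = -86.69°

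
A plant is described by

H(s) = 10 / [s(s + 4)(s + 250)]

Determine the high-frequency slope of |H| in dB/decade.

-60 dB/decade

Each pole contributes −20 dB/decade at high frequency; each zero contributes +20 dB/decade.
Net: 0 zero(s) − 3 pole(s) → -60 dB/decade.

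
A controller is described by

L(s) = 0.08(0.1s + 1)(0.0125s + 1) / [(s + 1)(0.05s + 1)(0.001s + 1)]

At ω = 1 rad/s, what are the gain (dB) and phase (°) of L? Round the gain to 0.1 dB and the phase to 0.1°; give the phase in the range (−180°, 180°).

-24.9 dB, -41.5°

At ω = 1 rad/s:
zero (1 + j1·0.1) = 1 + j0.1 → |·| ≈ 1.005, ∠ ≈ 5.71°
zero (1 + j1·0.0125) = 1 + j0.0125 → |·| ≈ 1.0001, ∠ ≈ 0.72°
pole (1 + j1·1) = 1 + j1 → |·| ≈ 1.4142, ∠ ≈ 45.00°
pole (1 + j1·0.05) = 1 + j0.05 → |·| ≈ 1.0012, ∠ ≈ 2.86°
pole (1 + j1·0.001) = 1 + j0.001 → |·| ≈ 1, ∠ ≈ 0.06°
|L| = 0.08 · 1.005 · 1.0001 / (1.4142 · 1.0012 · 1) ≈ 0.056789
Gain = 20 log₁₀(0.056789) ≈ -24.91 dB
∠L = (5.71° + 0.72°) − (45.00° + 2.86° + 0.06°) = -41.49°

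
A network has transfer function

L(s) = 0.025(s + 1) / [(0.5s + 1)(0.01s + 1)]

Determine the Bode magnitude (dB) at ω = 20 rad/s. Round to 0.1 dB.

At ω = 20 rad/s:
zero (1 + j20·1) = 1 + j20 → |·| ≈ 20.025, ∠ ≈ 87.14°
pole (1 + j20·0.5) = 1 + j10 → |·| ≈ 10.05, ∠ ≈ 84.29°
pole (1 + j20·0.01) = 1 + j0.2 → |·| ≈ 1.0198, ∠ ≈ 11.31°
|L| = 0.025 · 20.025 / (10.05 · 1.0198) ≈ 0.048846
Gain = 20 log₁₀(0.048846) ≈ -26.22 dB

-26.2 dB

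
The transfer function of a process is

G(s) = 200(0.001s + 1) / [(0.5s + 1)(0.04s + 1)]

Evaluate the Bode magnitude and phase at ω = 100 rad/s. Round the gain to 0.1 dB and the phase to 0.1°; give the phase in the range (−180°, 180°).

-0.2 dB, -159.1°

At ω = 100 rad/s:
zero (1 + j100·0.001) = 1 + j0.1 → |·| ≈ 1.005, ∠ ≈ 5.71°
pole (1 + j100·0.5) = 1 + j50 → |·| ≈ 50.01, ∠ ≈ 88.85°
pole (1 + j100·0.04) = 1 + j4 → |·| ≈ 4.1231, ∠ ≈ 75.96°
|G| = 200 · 1.005 / (50.01 · 4.1231) ≈ 0.9748
Gain = 20 log₁₀(0.9748) ≈ -0.22 dB
∠G = (5.71°) − (88.85° + 75.96°) = -159.10°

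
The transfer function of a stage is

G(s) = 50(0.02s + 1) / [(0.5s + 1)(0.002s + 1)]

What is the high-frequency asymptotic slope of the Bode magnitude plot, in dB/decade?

Each pole contributes −20 dB/decade at high frequency; each zero contributes +20 dB/decade.
Net: 1 zero(s) − 2 pole(s) → -20 dB/decade.

-20 dB/decade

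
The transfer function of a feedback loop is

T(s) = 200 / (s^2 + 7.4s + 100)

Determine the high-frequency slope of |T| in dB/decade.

-40 dB/decade

Each pole contributes −20 dB/decade at high frequency; each zero contributes +20 dB/decade.
Net: 0 zero(s) − 2 pole(s) → -40 dB/decade.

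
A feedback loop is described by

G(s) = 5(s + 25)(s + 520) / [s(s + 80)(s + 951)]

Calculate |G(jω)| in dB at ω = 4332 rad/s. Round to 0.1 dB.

At s = jω = j4332:
zero (s+25): 25 + j4332 → |·| = √(25²+4332²) = √18766849 ≈ 4332.1, ∠ = arctan(4332/25) ≈ 89.67°
zero (s+520): 520 + j4332 → |·| = √(520²+4332²) = √19036624 ≈ 4363.1, ∠ = arctan(4332/520) ≈ 83.16°
pole (s+80): 80 + j4332 → |·| = √(80²+4332²) = √18772624 ≈ 4332.7, ∠ = arctan(4332/80) ≈ 88.94°
pole (s+951): 951 + j4332 → |·| = √(951²+4332²) = √19670625 ≈ 4435.2, ∠ = arctan(4332/951) ≈ 77.62°
pole at origin: |s| = 4332, ∠ = 90.00° (in denominator)
|G| = 5 · 1.8901e+07 / 8.3245e+10 ≈ 0.0011353
Gain = 20 log₁₀(0.0011353) ≈ -58.90 dB

-58.9 dB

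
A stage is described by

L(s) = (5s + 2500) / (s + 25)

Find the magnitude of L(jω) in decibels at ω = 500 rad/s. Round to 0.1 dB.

17.0 dB

Substitute s = j500:
Numerator: 5(j500) + 2500 = 2500 + j2500
Denominator: (j500) + 25 = 25 + j500
|N| = √(2500² + 2500²) ≈ 3535.5, ∠N ≈ 45.00°
|D| = √(25² + 500²) ≈ 500.62, ∠D ≈ 87.14°
|L| = 3535.5 / 500.62 ≈ 7.0622
Gain = 20 log₁₀(7.0622) ≈ 16.98 dB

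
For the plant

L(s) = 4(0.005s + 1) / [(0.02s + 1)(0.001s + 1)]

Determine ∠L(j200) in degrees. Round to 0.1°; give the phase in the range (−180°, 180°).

-42.3°

At ω = 200 rad/s:
zero (1 + j200·0.005) = 1 + j1 → |·| ≈ 1.4142, ∠ ≈ 45.00°
pole (1 + j200·0.02) = 1 + j4 → |·| ≈ 4.1231, ∠ ≈ 75.96°
pole (1 + j200·0.001) = 1 + j0.2 → |·| ≈ 1.0198, ∠ ≈ 11.31°
∠L = (45.00°) − (75.96° + 11.31°) = -42.27°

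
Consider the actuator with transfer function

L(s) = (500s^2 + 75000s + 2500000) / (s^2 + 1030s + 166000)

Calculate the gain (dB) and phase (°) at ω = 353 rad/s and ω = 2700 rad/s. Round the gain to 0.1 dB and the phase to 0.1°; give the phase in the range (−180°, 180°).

ω = 353: 45.0 dB, 72.6°; ω = 2700: 53.6 dB, 18.1°

Substitute s = j353:
Numerator: 500(j353)^2 + 75000(j353) + 2500000 = -59804500 + j26475000
Denominator: (j353)^2 + 1030(j353) + 166000 = 41391 + j363590
|N| = √(59804500² + 26475000²) ≈ 6.5403e+07, ∠N ≈ 156.12°
|D| = √(41391² + 363590²) ≈ 3.6594e+05, ∠D ≈ 83.51°
|L| = 6.5403e+07 / 3.6594e+05 ≈ 178.73
Gain = 20 log₁₀(178.73) ≈ 45.04 dB
∠L = 156.12° − 83.51° = 72.61°

Substitute s = j2700:
Numerator: 500(j2700)^2 + 75000(j2700) + 2500000 = -3642500000 + j202500000
Denominator: (j2700)^2 + 1030(j2700) + 166000 = -7124000 + j2781000
|N| = √(3642500000² + 202500000²) ≈ 3.6481e+09, ∠N ≈ 176.82°
|D| = √(7124000² + 2781000²) ≈ 7.6476e+06, ∠D ≈ 158.68°
|L| = 3.6481e+09 / 7.6476e+06 ≈ 477.03
Gain = 20 log₁₀(477.03) ≈ 53.57 dB
∠L = 176.82° − 158.68° = 18.14°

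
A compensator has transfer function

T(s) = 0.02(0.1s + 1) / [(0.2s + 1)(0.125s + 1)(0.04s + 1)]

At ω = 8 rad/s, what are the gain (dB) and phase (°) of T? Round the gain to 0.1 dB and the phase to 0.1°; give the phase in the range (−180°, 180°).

At ω = 8 rad/s:
zero (1 + j8·0.1) = 1 + j0.8 → |·| ≈ 1.2806, ∠ ≈ 38.66°
pole (1 + j8·0.2) = 1 + j1.6 → |·| ≈ 1.8868, ∠ ≈ 57.99°
pole (1 + j8·0.125) = 1 + j1 → |·| ≈ 1.4142, ∠ ≈ 45.00°
pole (1 + j8·0.04) = 1 + j0.32 → |·| ≈ 1.05, ∠ ≈ 17.74°
|T| = 0.02 · 1.2806 / (1.8868 · 1.4142 · 1.05) ≈ 0.0091415
Gain = 20 log₁₀(0.0091415) ≈ -40.78 dB
∠T = (38.66°) − (57.99° + 45.00° + 17.74°) = -82.07°

-40.8 dB, -82.1°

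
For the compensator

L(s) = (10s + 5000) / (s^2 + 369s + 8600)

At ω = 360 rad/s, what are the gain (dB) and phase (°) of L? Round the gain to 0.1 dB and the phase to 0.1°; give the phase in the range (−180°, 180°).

-29.3 dB, -96.6°

Substitute s = j360:
Numerator: 10(j360) + 5000 = 5000 + j3600
Denominator: (j360)^2 + 369(j360) + 8600 = -121000 + j132840
|N| = √(5000² + 3600²) ≈ 6161.2, ∠N ≈ 35.75°
|D| = √(121000² + 132840²) ≈ 1.7969e+05, ∠D ≈ 132.33°
|L| = 6161.2 / 1.7969e+05 ≈ 0.034288
Gain = 20 log₁₀(0.034288) ≈ -29.30 dB
∠L = 35.75° − 132.33° = -96.58°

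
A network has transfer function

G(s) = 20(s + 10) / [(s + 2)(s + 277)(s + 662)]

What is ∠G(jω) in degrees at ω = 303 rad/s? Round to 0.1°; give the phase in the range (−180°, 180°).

At s = jω = j303:
zero (s+10): 10 + j303 → |·| = √(10²+303²) = √91909 ≈ 303.16, ∠ = arctan(303/10) ≈ 88.11°
pole (s+2): 2 + j303 → |·| = √(2²+303²) = √91813 ≈ 303.01, ∠ = arctan(303/2) ≈ 89.62°
pole (s+277): 277 + j303 → |·| = √(277²+303²) = √168538 ≈ 410.53, ∠ = arctan(303/277) ≈ 47.57°
pole (s+662): 662 + j303 → |·| = √(662²+303²) = √530053 ≈ 728.05, ∠ = arctan(303/662) ≈ 24.59°
∠G = 88.11° − 161.78° = -73.67°

-73.7°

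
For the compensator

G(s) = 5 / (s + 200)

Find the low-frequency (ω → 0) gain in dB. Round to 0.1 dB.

G(0) = 5 / (200) = 0.025
20 log₁₀(0.025) ≈ -32.04 dB

-32.0 dB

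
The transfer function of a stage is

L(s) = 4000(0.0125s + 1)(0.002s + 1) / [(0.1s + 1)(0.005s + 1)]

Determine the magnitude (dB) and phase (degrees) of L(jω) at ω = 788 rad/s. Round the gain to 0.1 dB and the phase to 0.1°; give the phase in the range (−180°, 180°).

47.3 dB, -23.2°

At ω = 788 rad/s:
zero (1 + j788·0.0125) = 1 + j9.85 → |·| ≈ 9.9006, ∠ ≈ 84.20°
zero (1 + j788·0.002) = 1 + j1.576 → |·| ≈ 1.8665, ∠ ≈ 57.60°
pole (1 + j788·0.1) = 1 + j78.8 → |·| ≈ 78.806, ∠ ≈ 89.27°
pole (1 + j788·0.005) = 1 + j3.94 → |·| ≈ 4.0649, ∠ ≈ 75.76°
|L| = 4000 · 9.9006 · 1.8665 / (78.806 · 4.0649) ≈ 230.75
Gain = 20 log₁₀(230.75) ≈ 47.26 dB
∠L = (84.20° + 57.60°) − (89.27° + 75.76°) = -23.23°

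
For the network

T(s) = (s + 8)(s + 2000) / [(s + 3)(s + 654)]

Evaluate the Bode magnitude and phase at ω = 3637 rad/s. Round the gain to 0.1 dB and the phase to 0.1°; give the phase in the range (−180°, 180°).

1.0 dB, -18.7°

At s = jω = j3637:
zero (s+8): 8 + j3637 → |·| = √(8²+3637²) = √13227833 ≈ 3637, ∠ = arctan(3637/8) ≈ 89.87°
zero (s+2000): 2000 + j3637 → |·| = √(2000²+3637²) = √17227769 ≈ 4150.6, ∠ = arctan(3637/2000) ≈ 61.19°
pole (s+3): 3 + j3637 → |·| = √(3²+3637²) = √13227778 ≈ 3637, ∠ = arctan(3637/3) ≈ 89.95°
pole (s+654): 654 + j3637 → |·| = √(654²+3637²) = √13655485 ≈ 3695.3, ∠ = arctan(3637/654) ≈ 79.81°
|T| = 1 · 1.5096e+07 / 1.344e+07 ≈ 1.1232
Gain = 20 log₁₀(1.1232) ≈ 1.01 dB
∠T = 151.06° − 169.76° = -18.70°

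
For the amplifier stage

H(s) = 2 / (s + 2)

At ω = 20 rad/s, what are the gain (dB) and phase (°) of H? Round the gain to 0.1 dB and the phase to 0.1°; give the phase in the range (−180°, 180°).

-20.0 dB, -84.3°

At s = jω = j20:
pole (s+2): 2 + j20 → |·| = √(2²+20²) = √404 ≈ 20.1, ∠ = arctan(20/2) ≈ 84.29°
|H| = 2 / 20.1 ≈ 0.099502
Gain = 20 log₁₀(0.099502) ≈ -20.04 dB
∠H = 0.00° − 84.29° = -84.29°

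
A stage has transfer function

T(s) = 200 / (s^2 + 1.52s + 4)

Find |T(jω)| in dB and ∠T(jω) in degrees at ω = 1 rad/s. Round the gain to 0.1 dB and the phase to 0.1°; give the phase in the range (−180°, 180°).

At s = jω = j1:
quadratic: (j1)² + 1.52·j1 + 4 = 3 + j1.52 → |·| ≈ 3.3631, ∠ ≈ 26.87°
|T| = 200 / 3.3631 ≈ 59.469
Gain = 20 log₁₀(59.469) ≈ 35.49 dB
∠T = 0.00° − 26.87° = -26.87°

35.5 dB, -26.9°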